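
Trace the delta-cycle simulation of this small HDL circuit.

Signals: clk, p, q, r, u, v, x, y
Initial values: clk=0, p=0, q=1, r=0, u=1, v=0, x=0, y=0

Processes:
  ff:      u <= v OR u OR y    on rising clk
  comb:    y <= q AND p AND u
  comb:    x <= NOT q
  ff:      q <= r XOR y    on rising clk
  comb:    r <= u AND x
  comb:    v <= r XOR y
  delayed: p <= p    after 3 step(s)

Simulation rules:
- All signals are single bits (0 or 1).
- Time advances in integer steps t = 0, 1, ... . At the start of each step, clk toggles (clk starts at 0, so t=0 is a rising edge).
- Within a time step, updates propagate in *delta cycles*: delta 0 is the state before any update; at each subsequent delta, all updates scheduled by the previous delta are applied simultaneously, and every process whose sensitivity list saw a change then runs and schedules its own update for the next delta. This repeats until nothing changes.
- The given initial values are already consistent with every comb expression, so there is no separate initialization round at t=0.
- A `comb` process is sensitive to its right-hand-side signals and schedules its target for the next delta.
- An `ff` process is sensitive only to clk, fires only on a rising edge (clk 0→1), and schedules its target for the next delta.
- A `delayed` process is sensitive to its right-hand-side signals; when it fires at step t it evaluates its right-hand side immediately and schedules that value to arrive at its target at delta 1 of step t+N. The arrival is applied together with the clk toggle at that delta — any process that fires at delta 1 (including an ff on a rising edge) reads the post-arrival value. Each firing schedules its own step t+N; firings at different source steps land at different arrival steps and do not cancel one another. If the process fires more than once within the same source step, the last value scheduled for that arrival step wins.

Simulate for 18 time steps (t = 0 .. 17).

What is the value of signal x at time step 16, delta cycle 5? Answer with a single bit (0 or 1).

t=0 Δ0: v=0 clk=0 u=1 p=0 x=0 r=0 y=0 q=1
  Δ1: clk:0→1
  Δ2: q:1→0
  Δ3: x:0→1
  Δ4: r:0→1
  Δ5: v:0→1
  (5Δ to stable)
t=1 Δ0: v=1 clk=1 u=1 p=0 x=1 r=1 y=0 q=0
  Δ1: clk:1→0
  (1Δ to stable)
t=2 Δ0: v=1 clk=0 u=1 p=0 x=1 r=1 y=0 q=0
  Δ1: clk:0→1
  Δ2: q:0→1
  Δ3: x:1→0
  Δ4: r:1→0
  Δ5: v:1→0
  (5Δ to stable)
t=3 Δ0: v=0 clk=1 u=1 p=0 x=0 r=0 y=0 q=1
  Δ1: clk:1→0
  (1Δ to stable)
t=4 Δ0: v=0 clk=0 u=1 p=0 x=0 r=0 y=0 q=1
  Δ1: clk:0→1
  Δ2: q:1→0
  Δ3: x:0→1
  Δ4: r:0→1
  Δ5: v:0→1
  (5Δ to stable)
t=5 Δ0: v=1 clk=1 u=1 p=0 x=1 r=1 y=0 q=0
  Δ1: clk:1→0
  (1Δ to stable)
t=6 Δ0: v=1 clk=0 u=1 p=0 x=1 r=1 y=0 q=0
  Δ1: clk:0→1
  Δ2: q:0→1
  Δ3: x:1→0
  Δ4: r:1→0
  Δ5: v:1→0
  (5Δ to stable)
t=7 Δ0: v=0 clk=1 u=1 p=0 x=0 r=0 y=0 q=1
  Δ1: clk:1→0
  (1Δ to stable)
t=8 Δ0: v=0 clk=0 u=1 p=0 x=0 r=0 y=0 q=1
  Δ1: clk:0→1
  Δ2: q:1→0
  Δ3: x:0→1
  Δ4: r:0→1
  Δ5: v:0→1
  (5Δ to stable)
t=9 Δ0: v=1 clk=1 u=1 p=0 x=1 r=1 y=0 q=0
  Δ1: clk:1→0
  (1Δ to stable)
t=10 Δ0: v=1 clk=0 u=1 p=0 x=1 r=1 y=0 q=0
  Δ1: clk:0→1
  Δ2: q:0→1
  Δ3: x:1→0
  Δ4: r:1→0
  Δ5: v:1→0
  (5Δ to stable)
t=11 Δ0: v=0 clk=1 u=1 p=0 x=0 r=0 y=0 q=1
  Δ1: clk:1→0
  (1Δ to stable)
t=12 Δ0: v=0 clk=0 u=1 p=0 x=0 r=0 y=0 q=1
  Δ1: clk:0→1
  Δ2: q:1→0
  Δ3: x:0→1
  Δ4: r:0→1
  Δ5: v:0→1
  (5Δ to stable)
t=13 Δ0: v=1 clk=1 u=1 p=0 x=1 r=1 y=0 q=0
  Δ1: clk:1→0
  (1Δ to stable)
t=14 Δ0: v=1 clk=0 u=1 p=0 x=1 r=1 y=0 q=0
  Δ1: clk:0→1
  Δ2: q:0→1
  Δ3: x:1→0
  Δ4: r:1→0
  Δ5: v:1→0
  (5Δ to stable)
t=15 Δ0: v=0 clk=1 u=1 p=0 x=0 r=0 y=0 q=1
  Δ1: clk:1→0
  (1Δ to stable)
t=16 Δ0: v=0 clk=0 u=1 p=0 x=0 r=0 y=0 q=1
  Δ1: clk:0→1
  Δ2: q:1→0
  Δ3: x:0→1
  Δ4: r:0→1
  Δ5: v:0→1
  (5Δ to stable)
t=17 Δ0: v=1 clk=1 u=1 p=0 x=1 r=1 y=0 q=0
  Δ1: clk:1→0
  (1Δ to stable)

1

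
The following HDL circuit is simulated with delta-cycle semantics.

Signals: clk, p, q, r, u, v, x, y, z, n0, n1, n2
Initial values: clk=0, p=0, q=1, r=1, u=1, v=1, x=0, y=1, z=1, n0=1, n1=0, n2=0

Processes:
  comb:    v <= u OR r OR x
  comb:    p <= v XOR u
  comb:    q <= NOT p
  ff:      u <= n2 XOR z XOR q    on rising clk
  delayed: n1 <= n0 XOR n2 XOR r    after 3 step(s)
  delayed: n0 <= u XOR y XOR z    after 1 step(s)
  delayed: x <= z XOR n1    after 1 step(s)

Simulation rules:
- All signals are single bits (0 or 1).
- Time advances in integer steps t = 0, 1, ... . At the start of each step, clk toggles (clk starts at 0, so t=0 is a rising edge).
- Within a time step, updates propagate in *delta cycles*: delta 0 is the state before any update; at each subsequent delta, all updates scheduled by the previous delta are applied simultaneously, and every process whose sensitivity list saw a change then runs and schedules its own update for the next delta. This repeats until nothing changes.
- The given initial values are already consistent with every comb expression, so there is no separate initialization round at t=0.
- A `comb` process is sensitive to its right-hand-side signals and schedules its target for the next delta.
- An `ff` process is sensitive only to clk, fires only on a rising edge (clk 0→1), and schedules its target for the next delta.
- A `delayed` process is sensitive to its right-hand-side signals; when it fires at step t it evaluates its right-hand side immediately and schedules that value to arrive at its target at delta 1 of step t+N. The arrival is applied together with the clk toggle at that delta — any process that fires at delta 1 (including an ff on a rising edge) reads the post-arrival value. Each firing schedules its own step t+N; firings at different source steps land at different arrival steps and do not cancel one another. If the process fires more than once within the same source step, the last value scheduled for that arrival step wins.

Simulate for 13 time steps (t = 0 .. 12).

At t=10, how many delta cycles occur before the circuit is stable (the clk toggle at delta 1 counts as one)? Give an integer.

4

t0.Δ0 p=0 n1=0 r=1 x=0 n0=1 v=1 y=1 u=1 z=1 q=1 n2=0 clk=0
t0.Δ1 p=0 n1=0 r=1 x=0 n0=1 v=1 y=1 u=1 z=1 q=1 n2=0 clk=1
t0.Δ2 p=0 n1=0 r=1 x=0 n0=1 v=1 y=1 u=0 z=1 q=1 n2=0 clk=1
t0.Δ3 p=1 n1=0 r=1 x=0 n0=1 v=1 y=1 u=0 z=1 q=1 n2=0 clk=1
t0.Δ4 p=1 n1=0 r=1 x=0 n0=1 v=1 y=1 u=0 z=1 q=0 n2=0 clk=1
t1.Δ0 p=1 n1=0 r=1 x=0 n0=1 v=1 y=1 u=0 z=1 q=0 n2=0 clk=1
t1.Δ1 p=1 n1=0 r=1 x=0 n0=0 v=1 y=1 u=0 z=1 q=0 n2=0 clk=0
t2.Δ0 p=1 n1=0 r=1 x=0 n0=0 v=1 y=1 u=0 z=1 q=0 n2=0 clk=0
t2.Δ1 p=1 n1=0 r=1 x=0 n0=0 v=1 y=1 u=0 z=1 q=0 n2=0 clk=1
t2.Δ2 p=1 n1=0 r=1 x=0 n0=0 v=1 y=1 u=1 z=1 q=0 n2=0 clk=1
t2.Δ3 p=0 n1=0 r=1 x=0 n0=0 v=1 y=1 u=1 z=1 q=0 n2=0 clk=1
t2.Δ4 p=0 n1=0 r=1 x=0 n0=0 v=1 y=1 u=1 z=1 q=1 n2=0 clk=1
t3.Δ0 p=0 n1=0 r=1 x=0 n0=0 v=1 y=1 u=1 z=1 q=1 n2=0 clk=1
t3.Δ1 p=0 n1=0 r=1 x=0 n0=1 v=1 y=1 u=1 z=1 q=1 n2=0 clk=0
t4.Δ0 p=0 n1=0 r=1 x=0 n0=1 v=1 y=1 u=1 z=1 q=1 n2=0 clk=0
t4.Δ1 p=0 n1=1 r=1 x=0 n0=1 v=1 y=1 u=1 z=1 q=1 n2=0 clk=1
t4.Δ2 p=0 n1=1 r=1 x=0 n0=1 v=1 y=1 u=0 z=1 q=1 n2=0 clk=1
t4.Δ3 p=1 n1=1 r=1 x=0 n0=1 v=1 y=1 u=0 z=1 q=1 n2=0 clk=1
t4.Δ4 p=1 n1=1 r=1 x=0 n0=1 v=1 y=1 u=0 z=1 q=0 n2=0 clk=1
t5.Δ0 p=1 n1=1 r=1 x=0 n0=1 v=1 y=1 u=0 z=1 q=0 n2=0 clk=1
t5.Δ1 p=1 n1=1 r=1 x=0 n0=0 v=1 y=1 u=0 z=1 q=0 n2=0 clk=0
t6.Δ0 p=1 n1=1 r=1 x=0 n0=0 v=1 y=1 u=0 z=1 q=0 n2=0 clk=0
t6.Δ1 p=1 n1=0 r=1 x=0 n0=0 v=1 y=1 u=0 z=1 q=0 n2=0 clk=1
t6.Δ2 p=1 n1=0 r=1 x=0 n0=0 v=1 y=1 u=1 z=1 q=0 n2=0 clk=1
t6.Δ3 p=0 n1=0 r=1 x=0 n0=0 v=1 y=1 u=1 z=1 q=0 n2=0 clk=1
t6.Δ4 p=0 n1=0 r=1 x=0 n0=0 v=1 y=1 u=1 z=1 q=1 n2=0 clk=1
t7.Δ0 p=0 n1=0 r=1 x=0 n0=0 v=1 y=1 u=1 z=1 q=1 n2=0 clk=1
t7.Δ1 p=0 n1=0 r=1 x=1 n0=1 v=1 y=1 u=1 z=1 q=1 n2=0 clk=0
t8.Δ0 p=0 n1=0 r=1 x=1 n0=1 v=1 y=1 u=1 z=1 q=1 n2=0 clk=0
t8.Δ1 p=0 n1=1 r=1 x=1 n0=1 v=1 y=1 u=1 z=1 q=1 n2=0 clk=1
t8.Δ2 p=0 n1=1 r=1 x=1 n0=1 v=1 y=1 u=0 z=1 q=1 n2=0 clk=1
t8.Δ3 p=1 n1=1 r=1 x=1 n0=1 v=1 y=1 u=0 z=1 q=1 n2=0 clk=1
t8.Δ4 p=1 n1=1 r=1 x=1 n0=1 v=1 y=1 u=0 z=1 q=0 n2=0 clk=1
t9.Δ0 p=1 n1=1 r=1 x=1 n0=1 v=1 y=1 u=0 z=1 q=0 n2=0 clk=1
t9.Δ1 p=1 n1=1 r=1 x=0 n0=0 v=1 y=1 u=0 z=1 q=0 n2=0 clk=0
t10.Δ0 p=1 n1=1 r=1 x=0 n0=0 v=1 y=1 u=0 z=1 q=0 n2=0 clk=0
t10.Δ1 p=1 n1=0 r=1 x=0 n0=0 v=1 y=1 u=0 z=1 q=0 n2=0 clk=1
t10.Δ2 p=1 n1=0 r=1 x=0 n0=0 v=1 y=1 u=1 z=1 q=0 n2=0 clk=1
t10.Δ3 p=0 n1=0 r=1 x=0 n0=0 v=1 y=1 u=1 z=1 q=0 n2=0 clk=1
t10.Δ4 p=0 n1=0 r=1 x=0 n0=0 v=1 y=1 u=1 z=1 q=1 n2=0 clk=1
t11.Δ0 p=0 n1=0 r=1 x=0 n0=0 v=1 y=1 u=1 z=1 q=1 n2=0 clk=1
t11.Δ1 p=0 n1=0 r=1 x=1 n0=1 v=1 y=1 u=1 z=1 q=1 n2=0 clk=0
t12.Δ0 p=0 n1=0 r=1 x=1 n0=1 v=1 y=1 u=1 z=1 q=1 n2=0 clk=0
t12.Δ1 p=0 n1=1 r=1 x=1 n0=1 v=1 y=1 u=1 z=1 q=1 n2=0 clk=1
t12.Δ2 p=0 n1=1 r=1 x=1 n0=1 v=1 y=1 u=0 z=1 q=1 n2=0 clk=1
t12.Δ3 p=1 n1=1 r=1 x=1 n0=1 v=1 y=1 u=0 z=1 q=1 n2=0 clk=1
t12.Δ4 p=1 n1=1 r=1 x=1 n0=1 v=1 y=1 u=0 z=1 q=0 n2=0 clk=1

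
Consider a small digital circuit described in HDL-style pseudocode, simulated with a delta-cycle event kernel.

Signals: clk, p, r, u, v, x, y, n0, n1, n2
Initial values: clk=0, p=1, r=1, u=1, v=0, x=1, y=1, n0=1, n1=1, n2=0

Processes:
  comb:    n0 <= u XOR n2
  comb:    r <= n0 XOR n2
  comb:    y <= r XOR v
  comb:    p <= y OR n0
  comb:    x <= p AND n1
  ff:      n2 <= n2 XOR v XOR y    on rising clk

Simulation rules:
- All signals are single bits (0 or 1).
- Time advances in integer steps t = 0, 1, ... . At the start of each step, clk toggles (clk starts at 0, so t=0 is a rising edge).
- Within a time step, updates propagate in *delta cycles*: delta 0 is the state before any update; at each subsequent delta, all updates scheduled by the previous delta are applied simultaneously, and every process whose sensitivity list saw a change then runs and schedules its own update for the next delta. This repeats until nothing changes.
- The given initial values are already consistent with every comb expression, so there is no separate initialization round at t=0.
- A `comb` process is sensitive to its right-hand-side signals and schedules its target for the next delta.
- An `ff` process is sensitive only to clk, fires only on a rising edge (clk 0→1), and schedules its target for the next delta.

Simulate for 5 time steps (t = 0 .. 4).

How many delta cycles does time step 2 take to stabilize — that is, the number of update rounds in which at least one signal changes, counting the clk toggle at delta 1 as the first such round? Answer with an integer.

5

t0.Δ0 p=1 x=1 n1=1 u=1 r=1 y=1 n0=1 n2=0 clk=0 v=0
t0.Δ1 p=1 x=1 n1=1 u=1 r=1 y=1 n0=1 n2=0 clk=1 v=0
t0.Δ2 p=1 x=1 n1=1 u=1 r=1 y=1 n0=1 n2=1 clk=1 v=0
t0.Δ3 p=1 x=1 n1=1 u=1 r=0 y=1 n0=0 n2=1 clk=1 v=0
t0.Δ4 p=1 x=1 n1=1 u=1 r=1 y=0 n0=0 n2=1 clk=1 v=0
t0.Δ5 p=0 x=1 n1=1 u=1 r=1 y=1 n0=0 n2=1 clk=1 v=0
t0.Δ6 p=1 x=0 n1=1 u=1 r=1 y=1 n0=0 n2=1 clk=1 v=0
t0.Δ7 p=1 x=1 n1=1 u=1 r=1 y=1 n0=0 n2=1 clk=1 v=0
t1.Δ0 p=1 x=1 n1=1 u=1 r=1 y=1 n0=0 n2=1 clk=1 v=0
t1.Δ1 p=1 x=1 n1=1 u=1 r=1 y=1 n0=0 n2=1 clk=0 v=0
t2.Δ0 p=1 x=1 n1=1 u=1 r=1 y=1 n0=0 n2=1 clk=0 v=0
t2.Δ1 p=1 x=1 n1=1 u=1 r=1 y=1 n0=0 n2=1 clk=1 v=0
t2.Δ2 p=1 x=1 n1=1 u=1 r=1 y=1 n0=0 n2=0 clk=1 v=0
t2.Δ3 p=1 x=1 n1=1 u=1 r=0 y=1 n0=1 n2=0 clk=1 v=0
t2.Δ4 p=1 x=1 n1=1 u=1 r=1 y=0 n0=1 n2=0 clk=1 v=0
t2.Δ5 p=1 x=1 n1=1 u=1 r=1 y=1 n0=1 n2=0 clk=1 v=0
t3.Δ0 p=1 x=1 n1=1 u=1 r=1 y=1 n0=1 n2=0 clk=1 v=0
t3.Δ1 p=1 x=1 n1=1 u=1 r=1 y=1 n0=1 n2=0 clk=0 v=0
t4.Δ0 p=1 x=1 n1=1 u=1 r=1 y=1 n0=1 n2=0 clk=0 v=0
t4.Δ1 p=1 x=1 n1=1 u=1 r=1 y=1 n0=1 n2=0 clk=1 v=0
t4.Δ2 p=1 x=1 n1=1 u=1 r=1 y=1 n0=1 n2=1 clk=1 v=0
t4.Δ3 p=1 x=1 n1=1 u=1 r=0 y=1 n0=0 n2=1 clk=1 v=0
t4.Δ4 p=1 x=1 n1=1 u=1 r=1 y=0 n0=0 n2=1 clk=1 v=0
t4.Δ5 p=0 x=1 n1=1 u=1 r=1 y=1 n0=0 n2=1 clk=1 v=0
t4.Δ6 p=1 x=0 n1=1 u=1 r=1 y=1 n0=0 n2=1 clk=1 v=0
t4.Δ7 p=1 x=1 n1=1 u=1 r=1 y=1 n0=0 n2=1 clk=1 v=0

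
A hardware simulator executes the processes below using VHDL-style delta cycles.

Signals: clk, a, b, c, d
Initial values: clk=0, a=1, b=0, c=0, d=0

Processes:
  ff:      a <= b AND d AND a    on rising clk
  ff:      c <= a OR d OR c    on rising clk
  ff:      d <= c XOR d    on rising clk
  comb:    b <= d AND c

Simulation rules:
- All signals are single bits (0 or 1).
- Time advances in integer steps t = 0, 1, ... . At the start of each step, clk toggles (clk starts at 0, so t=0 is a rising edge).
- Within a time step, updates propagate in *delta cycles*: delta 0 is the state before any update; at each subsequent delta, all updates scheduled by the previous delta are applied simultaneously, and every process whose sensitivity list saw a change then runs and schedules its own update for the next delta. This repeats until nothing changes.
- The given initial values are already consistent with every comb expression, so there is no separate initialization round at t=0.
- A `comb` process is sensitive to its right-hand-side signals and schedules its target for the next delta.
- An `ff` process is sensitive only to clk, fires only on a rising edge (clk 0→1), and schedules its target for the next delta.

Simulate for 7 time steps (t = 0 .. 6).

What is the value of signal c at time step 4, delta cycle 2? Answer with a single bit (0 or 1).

1

[bits: a,d,c,b,clk]
t=0: Δ0=10000 Δ1=10001 Δ2=00101 | 2Δ
t=1: Δ0=00101 Δ1=00100 | 1Δ
t=2: Δ0=00100 Δ1=00101 Δ2=01101 Δ3=01111 | 3Δ
t=3: Δ0=01111 Δ1=01110 | 1Δ
t=4: Δ0=01110 Δ1=01111 Δ2=00111 Δ3=00101 | 3Δ
t=5: Δ0=00101 Δ1=00100 | 1Δ
t=6: Δ0=00100 Δ1=00101 Δ2=01101 Δ3=01111 | 3Δ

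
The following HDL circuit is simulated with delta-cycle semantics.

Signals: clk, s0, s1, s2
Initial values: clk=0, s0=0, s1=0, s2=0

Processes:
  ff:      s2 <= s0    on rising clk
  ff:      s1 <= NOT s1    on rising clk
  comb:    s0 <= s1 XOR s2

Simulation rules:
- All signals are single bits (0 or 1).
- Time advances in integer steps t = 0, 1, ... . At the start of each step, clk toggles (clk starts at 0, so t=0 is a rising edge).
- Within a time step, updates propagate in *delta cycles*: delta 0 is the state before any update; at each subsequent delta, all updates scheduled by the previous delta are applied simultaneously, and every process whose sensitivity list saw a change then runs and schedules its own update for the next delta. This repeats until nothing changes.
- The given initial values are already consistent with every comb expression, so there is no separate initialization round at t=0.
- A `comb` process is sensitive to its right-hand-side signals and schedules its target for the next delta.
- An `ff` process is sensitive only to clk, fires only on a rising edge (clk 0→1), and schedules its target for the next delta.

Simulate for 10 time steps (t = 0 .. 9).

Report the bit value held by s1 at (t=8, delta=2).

t=0 Δ0: s2=0 s0=0 clk=0 s1=0
  Δ1: clk:0→1
  Δ2: s1:0→1
  Δ3: s0:0→1
  (3Δ to stable)
t=1 Δ0: s2=0 s0=1 clk=1 s1=1
  Δ1: clk:1→0
  (1Δ to stable)
t=2 Δ0: s2=0 s0=1 clk=0 s1=1
  Δ1: clk:0→1
  Δ2: s2:0→1, s1:1→0
  (2Δ to stable)
t=3 Δ0: s2=1 s0=1 clk=1 s1=0
  Δ1: clk:1→0
  (1Δ to stable)
t=4 Δ0: s2=1 s0=1 clk=0 s1=0
  Δ1: clk:0→1
  Δ2: s1:0→1
  Δ3: s0:1→0
  (3Δ to stable)
t=5 Δ0: s2=1 s0=0 clk=1 s1=1
  Δ1: clk:1→0
  (1Δ to stable)
t=6 Δ0: s2=1 s0=0 clk=0 s1=1
  Δ1: clk:0→1
  Δ2: s2:1→0, s1:1→0
  (2Δ to stable)
t=7 Δ0: s2=0 s0=0 clk=1 s1=0
  Δ1: clk:1→0
  (1Δ to stable)
t=8 Δ0: s2=0 s0=0 clk=0 s1=0
  Δ1: clk:0→1
  Δ2: s1:0→1
  Δ3: s0:0→1
  (3Δ to stable)
t=9 Δ0: s2=0 s0=1 clk=1 s1=1
  Δ1: clk:1→0
  (1Δ to stable)

1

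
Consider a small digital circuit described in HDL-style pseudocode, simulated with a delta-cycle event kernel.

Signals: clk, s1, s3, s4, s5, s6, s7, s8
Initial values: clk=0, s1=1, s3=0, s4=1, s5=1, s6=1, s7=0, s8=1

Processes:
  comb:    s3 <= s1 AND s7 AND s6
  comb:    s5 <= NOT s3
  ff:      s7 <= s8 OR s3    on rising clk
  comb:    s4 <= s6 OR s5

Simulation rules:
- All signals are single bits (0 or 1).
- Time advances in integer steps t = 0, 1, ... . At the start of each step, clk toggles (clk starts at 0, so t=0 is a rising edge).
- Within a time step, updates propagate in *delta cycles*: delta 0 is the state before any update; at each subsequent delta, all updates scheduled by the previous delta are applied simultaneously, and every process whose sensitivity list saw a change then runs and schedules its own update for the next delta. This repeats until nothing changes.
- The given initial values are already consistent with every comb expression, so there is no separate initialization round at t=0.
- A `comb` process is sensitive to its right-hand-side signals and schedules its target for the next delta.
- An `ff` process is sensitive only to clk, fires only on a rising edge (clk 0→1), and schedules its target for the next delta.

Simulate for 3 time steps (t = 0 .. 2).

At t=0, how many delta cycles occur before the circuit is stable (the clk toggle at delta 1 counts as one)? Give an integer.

t=0 Δ0: s5=1 s8=1 clk=0 s4=1 s3=0 s6=1 s1=1 s7=0
  Δ1: clk:0→1
  Δ2: s7:0→1
  Δ3: s3:0→1
  Δ4: s5:1→0
  (4Δ to stable)
t=1 Δ0: s5=0 s8=1 clk=1 s4=1 s3=1 s6=1 s1=1 s7=1
  Δ1: clk:1→0
  (1Δ to stable)
t=2 Δ0: s5=0 s8=1 clk=0 s4=1 s3=1 s6=1 s1=1 s7=1
  Δ1: clk:0→1
  (1Δ to stable)

4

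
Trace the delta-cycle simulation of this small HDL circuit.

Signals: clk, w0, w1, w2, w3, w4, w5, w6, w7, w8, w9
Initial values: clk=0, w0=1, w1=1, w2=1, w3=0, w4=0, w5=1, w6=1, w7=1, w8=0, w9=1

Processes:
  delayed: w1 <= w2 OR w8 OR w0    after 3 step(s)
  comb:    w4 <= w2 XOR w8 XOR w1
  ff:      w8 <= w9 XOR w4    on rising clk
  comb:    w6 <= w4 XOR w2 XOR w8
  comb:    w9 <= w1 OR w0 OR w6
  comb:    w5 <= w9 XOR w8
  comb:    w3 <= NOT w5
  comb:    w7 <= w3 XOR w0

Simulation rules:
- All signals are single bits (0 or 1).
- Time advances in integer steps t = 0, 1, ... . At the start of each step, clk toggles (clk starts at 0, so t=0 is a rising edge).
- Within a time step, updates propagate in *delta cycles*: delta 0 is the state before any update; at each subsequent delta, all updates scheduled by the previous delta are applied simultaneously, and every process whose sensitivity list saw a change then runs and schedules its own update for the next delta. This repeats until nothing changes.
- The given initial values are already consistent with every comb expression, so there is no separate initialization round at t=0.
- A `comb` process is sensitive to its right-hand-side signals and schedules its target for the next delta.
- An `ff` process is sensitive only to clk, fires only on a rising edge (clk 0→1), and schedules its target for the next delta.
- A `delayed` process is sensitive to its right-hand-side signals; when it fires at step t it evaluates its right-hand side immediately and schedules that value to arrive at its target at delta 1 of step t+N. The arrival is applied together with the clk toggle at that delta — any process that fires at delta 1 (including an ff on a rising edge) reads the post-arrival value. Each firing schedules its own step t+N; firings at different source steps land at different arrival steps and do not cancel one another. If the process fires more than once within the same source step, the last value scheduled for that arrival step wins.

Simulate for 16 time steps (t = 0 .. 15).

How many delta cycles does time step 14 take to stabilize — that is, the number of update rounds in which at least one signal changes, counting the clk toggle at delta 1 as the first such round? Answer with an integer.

5

[bits: w2,w1,w7,w8,w5,w3,w6,w0,clk,w4,w9]
t=0: Δ0=11101011001 Δ1=11101011101 Δ2=11111011101 Δ3=11110001111 Δ4=11110111111 Δ5=11010111111 | 5Δ
t=1: Δ0=11010111111 Δ1=11010111011 | 1Δ
t=2: Δ0=11010111011 Δ1=11010111111 Δ2=11000111111 Δ3=11001101101 Δ4=11001011101 Δ5=11101011101 | 5Δ
t=3: Δ0=11101011101 Δ1=11101011001 | 1Δ
t=4: Δ0=11101011001 Δ1=11101011101 Δ2=11111011101 Δ3=11110001111 Δ4=11110111111 Δ5=11010111111 | 5Δ
t=5: Δ0=11010111111 Δ1=11010111011 | 1Δ
t=6: Δ0=11010111011 Δ1=11010111111 Δ2=11000111111 Δ3=11001101101 Δ4=11001011101 Δ5=11101011101 | 5Δ
t=7: Δ0=11101011101 Δ1=11101011001 | 1Δ
t=8: Δ0=11101011001 Δ1=11101011101 Δ2=11111011101 Δ3=11110001111 Δ4=11110111111 Δ5=11010111111 | 5Δ
t=9: Δ0=11010111111 Δ1=11010111011 | 1Δ
t=10: Δ0=11010111011 Δ1=11010111111 Δ2=11000111111 Δ3=11001101101 Δ4=11001011101 Δ5=11101011101 | 5Δ
t=11: Δ0=11101011101 Δ1=11101011001 | 1Δ
t=12: Δ0=11101011001 Δ1=11101011101 Δ2=11111011101 Δ3=11110001111 Δ4=11110111111 Δ5=11010111111 | 5Δ
t=13: Δ0=11010111111 Δ1=11010111011 | 1Δ
t=14: Δ0=11010111011 Δ1=11010111111 Δ2=11000111111 Δ3=11001101101 Δ4=11001011101 Δ5=11101011101 | 5Δ
t=15: Δ0=11101011101 Δ1=11101011001 | 1Δ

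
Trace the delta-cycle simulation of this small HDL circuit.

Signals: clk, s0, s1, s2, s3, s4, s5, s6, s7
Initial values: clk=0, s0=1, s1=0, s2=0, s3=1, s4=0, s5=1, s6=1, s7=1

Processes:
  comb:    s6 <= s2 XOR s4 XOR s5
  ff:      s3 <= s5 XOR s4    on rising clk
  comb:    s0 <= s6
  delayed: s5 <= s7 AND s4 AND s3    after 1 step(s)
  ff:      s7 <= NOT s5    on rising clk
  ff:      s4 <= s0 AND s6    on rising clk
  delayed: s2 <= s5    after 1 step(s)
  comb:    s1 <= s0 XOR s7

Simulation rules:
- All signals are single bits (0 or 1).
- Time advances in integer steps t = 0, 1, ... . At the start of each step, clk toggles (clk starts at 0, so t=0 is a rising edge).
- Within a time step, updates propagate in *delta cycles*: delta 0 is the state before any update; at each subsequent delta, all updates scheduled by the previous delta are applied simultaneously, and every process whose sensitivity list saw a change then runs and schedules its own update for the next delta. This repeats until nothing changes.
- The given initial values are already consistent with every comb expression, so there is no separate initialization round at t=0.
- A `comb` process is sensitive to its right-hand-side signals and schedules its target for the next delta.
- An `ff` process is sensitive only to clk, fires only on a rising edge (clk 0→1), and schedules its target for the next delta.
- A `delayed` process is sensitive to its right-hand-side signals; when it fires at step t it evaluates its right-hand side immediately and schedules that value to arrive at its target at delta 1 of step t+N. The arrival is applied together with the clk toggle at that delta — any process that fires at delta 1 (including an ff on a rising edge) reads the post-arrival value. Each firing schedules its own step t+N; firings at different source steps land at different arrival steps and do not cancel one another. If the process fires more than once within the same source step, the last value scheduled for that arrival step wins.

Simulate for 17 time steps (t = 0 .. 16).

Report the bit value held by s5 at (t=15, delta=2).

1

t0.Δ0 s4=0 s3=1 s0=1 s6=1 s1=0 s7=1 s5=1 s2=0 clk=0
t0.Δ1 s4=0 s3=1 s0=1 s6=1 s1=0 s7=1 s5=1 s2=0 clk=1
t0.Δ2 s4=1 s3=1 s0=1 s6=1 s1=0 s7=0 s5=1 s2=0 clk=1
t0.Δ3 s4=1 s3=1 s0=1 s6=0 s1=1 s7=0 s5=1 s2=0 clk=1
t0.Δ4 s4=1 s3=1 s0=0 s6=0 s1=1 s7=0 s5=1 s2=0 clk=1
t0.Δ5 s4=1 s3=1 s0=0 s6=0 s1=0 s7=0 s5=1 s2=0 clk=1
t1.Δ0 s4=1 s3=1 s0=0 s6=0 s1=0 s7=0 s5=1 s2=0 clk=1
t1.Δ1 s4=1 s3=1 s0=0 s6=0 s1=0 s7=0 s5=0 s2=0 clk=0
t1.Δ2 s4=1 s3=1 s0=0 s6=1 s1=0 s7=0 s5=0 s2=0 clk=0
t1.Δ3 s4=1 s3=1 s0=1 s6=1 s1=0 s7=0 s5=0 s2=0 clk=0
t1.Δ4 s4=1 s3=1 s0=1 s6=1 s1=1 s7=0 s5=0 s2=0 clk=0
t2.Δ0 s4=1 s3=1 s0=1 s6=1 s1=1 s7=0 s5=0 s2=0 clk=0
t2.Δ1 s4=1 s3=1 s0=1 s6=1 s1=1 s7=0 s5=0 s2=0 clk=1
t2.Δ2 s4=1 s3=1 s0=1 s6=1 s1=1 s7=1 s5=0 s2=0 clk=1
t2.Δ3 s4=1 s3=1 s0=1 s6=1 s1=0 s7=1 s5=0 s2=0 clk=1
t3.Δ0 s4=1 s3=1 s0=1 s6=1 s1=0 s7=1 s5=0 s2=0 clk=1
t3.Δ1 s4=1 s3=1 s0=1 s6=1 s1=0 s7=1 s5=1 s2=0 clk=0
t3.Δ2 s4=1 s3=1 s0=1 s6=0 s1=0 s7=1 s5=1 s2=0 clk=0
t3.Δ3 s4=1 s3=1 s0=0 s6=0 s1=0 s7=1 s5=1 s2=0 clk=0
t3.Δ4 s4=1 s3=1 s0=0 s6=0 s1=1 s7=1 s5=1 s2=0 clk=0
t4.Δ0 s4=1 s3=1 s0=0 s6=0 s1=1 s7=1 s5=1 s2=0 clk=0
t4.Δ1 s4=1 s3=1 s0=0 s6=0 s1=1 s7=1 s5=1 s2=1 clk=1
t4.Δ2 s4=0 s3=0 s0=0 s6=1 s1=1 s7=0 s5=1 s2=1 clk=1
t4.Δ3 s4=0 s3=0 s0=1 s6=0 s1=0 s7=0 s5=1 s2=1 clk=1
t4.Δ4 s4=0 s3=0 s0=0 s6=0 s1=1 s7=0 s5=1 s2=1 clk=1
t4.Δ5 s4=0 s3=0 s0=0 s6=0 s1=0 s7=0 s5=1 s2=1 clk=1
t5.Δ0 s4=0 s3=0 s0=0 s6=0 s1=0 s7=0 s5=1 s2=1 clk=1
t5.Δ1 s4=0 s3=0 s0=0 s6=0 s1=0 s7=0 s5=0 s2=1 clk=0
t5.Δ2 s4=0 s3=0 s0=0 s6=1 s1=0 s7=0 s5=0 s2=1 clk=0
t5.Δ3 s4=0 s3=0 s0=1 s6=1 s1=0 s7=0 s5=0 s2=1 clk=0
t5.Δ4 s4=0 s3=0 s0=1 s6=1 s1=1 s7=0 s5=0 s2=1 clk=0
t6.Δ0 s4=0 s3=0 s0=1 s6=1 s1=1 s7=0 s5=0 s2=1 clk=0
t6.Δ1 s4=0 s3=0 s0=1 s6=1 s1=1 s7=0 s5=0 s2=0 clk=1
t6.Δ2 s4=1 s3=0 s0=1 s6=0 s1=1 s7=1 s5=0 s2=0 clk=1
t6.Δ3 s4=1 s3=0 s0=0 s6=1 s1=0 s7=1 s5=0 s2=0 clk=1
t6.Δ4 s4=1 s3=0 s0=1 s6=1 s1=1 s7=1 s5=0 s2=0 clk=1
t6.Δ5 s4=1 s3=0 s0=1 s6=1 s1=0 s7=1 s5=0 s2=0 clk=1
t7.Δ0 s4=1 s3=0 s0=1 s6=1 s1=0 s7=1 s5=0 s2=0 clk=1
t7.Δ1 s4=1 s3=0 s0=1 s6=1 s1=0 s7=1 s5=0 s2=0 clk=0
t8.Δ0 s4=1 s3=0 s0=1 s6=1 s1=0 s7=1 s5=0 s2=0 clk=0
t8.Δ1 s4=1 s3=0 s0=1 s6=1 s1=0 s7=1 s5=0 s2=0 clk=1
t8.Δ2 s4=1 s3=1 s0=1 s6=1 s1=0 s7=1 s5=0 s2=0 clk=1
t9.Δ0 s4=1 s3=1 s0=1 s6=1 s1=0 s7=1 s5=0 s2=0 clk=1
t9.Δ1 s4=1 s3=1 s0=1 s6=1 s1=0 s7=1 s5=1 s2=0 clk=0
t9.Δ2 s4=1 s3=1 s0=1 s6=0 s1=0 s7=1 s5=1 s2=0 clk=0
t9.Δ3 s4=1 s3=1 s0=0 s6=0 s1=0 s7=1 s5=1 s2=0 clk=0
t9.Δ4 s4=1 s3=1 s0=0 s6=0 s1=1 s7=1 s5=1 s2=0 clk=0
t10.Δ0 s4=1 s3=1 s0=0 s6=0 s1=1 s7=1 s5=1 s2=0 clk=0
t10.Δ1 s4=1 s3=1 s0=0 s6=0 s1=1 s7=1 s5=1 s2=1 clk=1
t10.Δ2 s4=0 s3=0 s0=0 s6=1 s1=1 s7=0 s5=1 s2=1 clk=1
t10.Δ3 s4=0 s3=0 s0=1 s6=0 s1=0 s7=0 s5=1 s2=1 clk=1
t10.Δ4 s4=0 s3=0 s0=0 s6=0 s1=1 s7=0 s5=1 s2=1 clk=1
t10.Δ5 s4=0 s3=0 s0=0 s6=0 s1=0 s7=0 s5=1 s2=1 clk=1
t11.Δ0 s4=0 s3=0 s0=0 s6=0 s1=0 s7=0 s5=1 s2=1 clk=1
t11.Δ1 s4=0 s3=0 s0=0 s6=0 s1=0 s7=0 s5=0 s2=1 clk=0
t11.Δ2 s4=0 s3=0 s0=0 s6=1 s1=0 s7=0 s5=0 s2=1 clk=0
t11.Δ3 s4=0 s3=0 s0=1 s6=1 s1=0 s7=0 s5=0 s2=1 clk=0
t11.Δ4 s4=0 s3=0 s0=1 s6=1 s1=1 s7=0 s5=0 s2=1 clk=0
t12.Δ0 s4=0 s3=0 s0=1 s6=1 s1=1 s7=0 s5=0 s2=1 clk=0
t12.Δ1 s4=0 s3=0 s0=1 s6=1 s1=1 s7=0 s5=0 s2=0 clk=1
t12.Δ2 s4=1 s3=0 s0=1 s6=0 s1=1 s7=1 s5=0 s2=0 clk=1
t12.Δ3 s4=1 s3=0 s0=0 s6=1 s1=0 s7=1 s5=0 s2=0 clk=1
t12.Δ4 s4=1 s3=0 s0=1 s6=1 s1=1 s7=1 s5=0 s2=0 clk=1
t12.Δ5 s4=1 s3=0 s0=1 s6=1 s1=0 s7=1 s5=0 s2=0 clk=1
t13.Δ0 s4=1 s3=0 s0=1 s6=1 s1=0 s7=1 s5=0 s2=0 clk=1
t13.Δ1 s4=1 s3=0 s0=1 s6=1 s1=0 s7=1 s5=0 s2=0 clk=0
t14.Δ0 s4=1 s3=0 s0=1 s6=1 s1=0 s7=1 s5=0 s2=0 clk=0
t14.Δ1 s4=1 s3=0 s0=1 s6=1 s1=0 s7=1 s5=0 s2=0 clk=1
t14.Δ2 s4=1 s3=1 s0=1 s6=1 s1=0 s7=1 s5=0 s2=0 clk=1
t15.Δ0 s4=1 s3=1 s0=1 s6=1 s1=0 s7=1 s5=0 s2=0 clk=1
t15.Δ1 s4=1 s3=1 s0=1 s6=1 s1=0 s7=1 s5=1 s2=0 clk=0
t15.Δ2 s4=1 s3=1 s0=1 s6=0 s1=0 s7=1 s5=1 s2=0 clk=0
t15.Δ3 s4=1 s3=1 s0=0 s6=0 s1=0 s7=1 s5=1 s2=0 clk=0
t15.Δ4 s4=1 s3=1 s0=0 s6=0 s1=1 s7=1 s5=1 s2=0 clk=0
t16.Δ0 s4=1 s3=1 s0=0 s6=0 s1=1 s7=1 s5=1 s2=0 clk=0
t16.Δ1 s4=1 s3=1 s0=0 s6=0 s1=1 s7=1 s5=1 s2=1 clk=1
t16.Δ2 s4=0 s3=0 s0=0 s6=1 s1=1 s7=0 s5=1 s2=1 clk=1
t16.Δ3 s4=0 s3=0 s0=1 s6=0 s1=0 s7=0 s5=1 s2=1 clk=1
t16.Δ4 s4=0 s3=0 s0=0 s6=0 s1=1 s7=0 s5=1 s2=1 clk=1
t16.Δ5 s4=0 s3=0 s0=0 s6=0 s1=0 s7=0 s5=1 s2=1 clk=1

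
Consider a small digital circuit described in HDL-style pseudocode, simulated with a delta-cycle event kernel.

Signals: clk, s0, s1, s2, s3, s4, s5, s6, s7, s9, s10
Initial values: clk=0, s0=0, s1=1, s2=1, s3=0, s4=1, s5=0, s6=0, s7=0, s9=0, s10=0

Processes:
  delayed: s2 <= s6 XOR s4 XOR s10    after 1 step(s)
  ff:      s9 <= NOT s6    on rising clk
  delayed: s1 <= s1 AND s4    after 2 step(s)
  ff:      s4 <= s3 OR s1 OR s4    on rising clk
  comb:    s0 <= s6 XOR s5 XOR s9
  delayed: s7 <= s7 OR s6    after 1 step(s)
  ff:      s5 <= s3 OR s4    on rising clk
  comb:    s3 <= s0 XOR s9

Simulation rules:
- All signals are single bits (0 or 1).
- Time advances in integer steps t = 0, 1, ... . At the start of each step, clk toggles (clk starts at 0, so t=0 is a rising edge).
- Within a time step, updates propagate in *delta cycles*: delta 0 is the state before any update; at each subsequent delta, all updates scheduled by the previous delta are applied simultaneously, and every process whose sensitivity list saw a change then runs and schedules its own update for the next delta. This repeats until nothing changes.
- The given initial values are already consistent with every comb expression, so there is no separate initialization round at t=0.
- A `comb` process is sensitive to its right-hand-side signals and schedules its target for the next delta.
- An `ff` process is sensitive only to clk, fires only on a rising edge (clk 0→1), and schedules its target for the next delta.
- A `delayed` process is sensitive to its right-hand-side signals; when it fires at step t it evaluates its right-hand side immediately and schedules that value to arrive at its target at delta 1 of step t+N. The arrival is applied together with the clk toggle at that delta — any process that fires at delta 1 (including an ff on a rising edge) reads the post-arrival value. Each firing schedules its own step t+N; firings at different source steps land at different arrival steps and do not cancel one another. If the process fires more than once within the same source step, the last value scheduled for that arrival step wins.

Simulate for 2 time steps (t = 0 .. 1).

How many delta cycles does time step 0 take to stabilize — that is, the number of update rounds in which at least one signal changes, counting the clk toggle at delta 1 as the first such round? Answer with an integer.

t=0 Δ0: s4=1 clk=0 s5=0 s9=0 s6=0 s2=1 s7=0 s1=1 s10=0 s0=0 s3=0
  Δ1: clk:0→1
  Δ2: s5:0→1, s9:0→1
  Δ3: s3:0→1
  (3Δ to stable)
t=1 Δ0: s4=1 clk=1 s5=1 s9=1 s6=0 s2=1 s7=0 s1=1 s10=0 s0=0 s3=1
  Δ1: clk:1→0
  (1Δ to stable)

3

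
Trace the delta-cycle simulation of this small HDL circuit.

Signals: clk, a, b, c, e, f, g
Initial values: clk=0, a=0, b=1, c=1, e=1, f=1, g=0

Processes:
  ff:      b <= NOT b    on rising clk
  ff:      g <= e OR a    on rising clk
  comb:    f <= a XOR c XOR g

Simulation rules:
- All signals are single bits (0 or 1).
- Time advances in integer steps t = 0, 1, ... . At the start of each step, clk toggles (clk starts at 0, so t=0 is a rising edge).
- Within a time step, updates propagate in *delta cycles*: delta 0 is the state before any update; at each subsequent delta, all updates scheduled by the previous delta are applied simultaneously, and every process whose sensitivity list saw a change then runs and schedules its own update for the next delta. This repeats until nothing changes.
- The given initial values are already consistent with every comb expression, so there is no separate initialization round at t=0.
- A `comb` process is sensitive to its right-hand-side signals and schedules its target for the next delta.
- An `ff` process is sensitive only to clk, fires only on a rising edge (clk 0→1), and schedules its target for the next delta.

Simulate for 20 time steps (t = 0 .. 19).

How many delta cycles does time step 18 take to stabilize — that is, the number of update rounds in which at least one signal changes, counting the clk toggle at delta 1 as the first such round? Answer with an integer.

2

t=0 Δ0: f=1 clk=0 a=0 e=1 g=0 c=1 b=1
  Δ1: clk:0→1
  Δ2: g:0→1, b:1→0
  Δ3: f:1→0
  (3Δ to stable)
t=1 Δ0: f=0 clk=1 a=0 e=1 g=1 c=1 b=0
  Δ1: clk:1→0
  (1Δ to stable)
t=2 Δ0: f=0 clk=0 a=0 e=1 g=1 c=1 b=0
  Δ1: clk:0→1
  Δ2: b:0→1
  (2Δ to stable)
t=3 Δ0: f=0 clk=1 a=0 e=1 g=1 c=1 b=1
  Δ1: clk:1→0
  (1Δ to stable)
t=4 Δ0: f=0 clk=0 a=0 e=1 g=1 c=1 b=1
  Δ1: clk:0→1
  Δ2: b:1→0
  (2Δ to stable)
t=5 Δ0: f=0 clk=1 a=0 e=1 g=1 c=1 b=0
  Δ1: clk:1→0
  (1Δ to stable)
t=6 Δ0: f=0 clk=0 a=0 e=1 g=1 c=1 b=0
  Δ1: clk:0→1
  Δ2: b:0→1
  (2Δ to stable)
t=7 Δ0: f=0 clk=1 a=0 e=1 g=1 c=1 b=1
  Δ1: clk:1→0
  (1Δ to stable)
t=8 Δ0: f=0 clk=0 a=0 e=1 g=1 c=1 b=1
  Δ1: clk:0→1
  Δ2: b:1→0
  (2Δ to stable)
t=9 Δ0: f=0 clk=1 a=0 e=1 g=1 c=1 b=0
  Δ1: clk:1→0
  (1Δ to stable)
t=10 Δ0: f=0 clk=0 a=0 e=1 g=1 c=1 b=0
  Δ1: clk:0→1
  Δ2: b:0→1
  (2Δ to stable)
t=11 Δ0: f=0 clk=1 a=0 e=1 g=1 c=1 b=1
  Δ1: clk:1→0
  (1Δ to stable)
t=12 Δ0: f=0 clk=0 a=0 e=1 g=1 c=1 b=1
  Δ1: clk:0→1
  Δ2: b:1→0
  (2Δ to stable)
t=13 Δ0: f=0 clk=1 a=0 e=1 g=1 c=1 b=0
  Δ1: clk:1→0
  (1Δ to stable)
t=14 Δ0: f=0 clk=0 a=0 e=1 g=1 c=1 b=0
  Δ1: clk:0→1
  Δ2: b:0→1
  (2Δ to stable)
t=15 Δ0: f=0 clk=1 a=0 e=1 g=1 c=1 b=1
  Δ1: clk:1→0
  (1Δ to stable)
t=16 Δ0: f=0 clk=0 a=0 e=1 g=1 c=1 b=1
  Δ1: clk:0→1
  Δ2: b:1→0
  (2Δ to stable)
t=17 Δ0: f=0 clk=1 a=0 e=1 g=1 c=1 b=0
  Δ1: clk:1→0
  (1Δ to stable)
t=18 Δ0: f=0 clk=0 a=0 e=1 g=1 c=1 b=0
  Δ1: clk:0→1
  Δ2: b:0→1
  (2Δ to stable)
t=19 Δ0: f=0 clk=1 a=0 e=1 g=1 c=1 b=1
  Δ1: clk:1→0
  (1Δ to stable)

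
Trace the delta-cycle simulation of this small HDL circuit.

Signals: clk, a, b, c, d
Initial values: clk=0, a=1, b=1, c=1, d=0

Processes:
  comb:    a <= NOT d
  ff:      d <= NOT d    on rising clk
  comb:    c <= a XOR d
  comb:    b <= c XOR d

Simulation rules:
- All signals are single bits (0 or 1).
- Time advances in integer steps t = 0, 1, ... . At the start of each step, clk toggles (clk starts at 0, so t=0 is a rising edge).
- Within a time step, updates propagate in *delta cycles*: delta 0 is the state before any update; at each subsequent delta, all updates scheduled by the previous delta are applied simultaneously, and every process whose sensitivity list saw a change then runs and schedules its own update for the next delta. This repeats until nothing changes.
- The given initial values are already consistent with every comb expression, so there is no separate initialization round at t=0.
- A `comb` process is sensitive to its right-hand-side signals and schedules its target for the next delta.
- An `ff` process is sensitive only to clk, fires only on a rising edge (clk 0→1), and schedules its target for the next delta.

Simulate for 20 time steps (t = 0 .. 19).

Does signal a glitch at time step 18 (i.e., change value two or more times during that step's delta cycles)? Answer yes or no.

[bits: clk,a,c,b,d]
t=0: Δ0=01110 Δ1=11110 Δ2=11111 Δ3=10001 Δ4=10111 Δ5=10101 | 5Δ
t=1: Δ0=10101 Δ1=00101 | 1Δ
t=2: Δ0=00101 Δ1=10101 Δ2=10100 Δ3=11010 Δ4=11100 Δ5=11110 | 5Δ
t=3: Δ0=11110 Δ1=01110 | 1Δ
t=4: Δ0=01110 Δ1=11110 Δ2=11111 Δ3=10001 Δ4=10111 Δ5=10101 | 5Δ
t=5: Δ0=10101 Δ1=00101 | 1Δ
t=6: Δ0=00101 Δ1=10101 Δ2=10100 Δ3=11010 Δ4=11100 Δ5=11110 | 5Δ
t=7: Δ0=11110 Δ1=01110 | 1Δ
t=8: Δ0=01110 Δ1=11110 Δ2=11111 Δ3=10001 Δ4=10111 Δ5=10101 | 5Δ
t=9: Δ0=10101 Δ1=00101 | 1Δ
t=10: Δ0=00101 Δ1=10101 Δ2=10100 Δ3=11010 Δ4=11100 Δ5=11110 | 5Δ
t=11: Δ0=11110 Δ1=01110 | 1Δ
t=12: Δ0=01110 Δ1=11110 Δ2=11111 Δ3=10001 Δ4=10111 Δ5=10101 | 5Δ
t=13: Δ0=10101 Δ1=00101 | 1Δ
t=14: Δ0=00101 Δ1=10101 Δ2=10100 Δ3=11010 Δ4=11100 Δ5=11110 | 5Δ
t=15: Δ0=11110 Δ1=01110 | 1Δ
t=16: Δ0=01110 Δ1=11110 Δ2=11111 Δ3=10001 Δ4=10111 Δ5=10101 | 5Δ
t=17: Δ0=10101 Δ1=00101 | 1Δ
t=18: Δ0=00101 Δ1=10101 Δ2=10100 Δ3=11010 Δ4=11100 Δ5=11110 | 5Δ
t=19: Δ0=11110 Δ1=01110 | 1Δ

no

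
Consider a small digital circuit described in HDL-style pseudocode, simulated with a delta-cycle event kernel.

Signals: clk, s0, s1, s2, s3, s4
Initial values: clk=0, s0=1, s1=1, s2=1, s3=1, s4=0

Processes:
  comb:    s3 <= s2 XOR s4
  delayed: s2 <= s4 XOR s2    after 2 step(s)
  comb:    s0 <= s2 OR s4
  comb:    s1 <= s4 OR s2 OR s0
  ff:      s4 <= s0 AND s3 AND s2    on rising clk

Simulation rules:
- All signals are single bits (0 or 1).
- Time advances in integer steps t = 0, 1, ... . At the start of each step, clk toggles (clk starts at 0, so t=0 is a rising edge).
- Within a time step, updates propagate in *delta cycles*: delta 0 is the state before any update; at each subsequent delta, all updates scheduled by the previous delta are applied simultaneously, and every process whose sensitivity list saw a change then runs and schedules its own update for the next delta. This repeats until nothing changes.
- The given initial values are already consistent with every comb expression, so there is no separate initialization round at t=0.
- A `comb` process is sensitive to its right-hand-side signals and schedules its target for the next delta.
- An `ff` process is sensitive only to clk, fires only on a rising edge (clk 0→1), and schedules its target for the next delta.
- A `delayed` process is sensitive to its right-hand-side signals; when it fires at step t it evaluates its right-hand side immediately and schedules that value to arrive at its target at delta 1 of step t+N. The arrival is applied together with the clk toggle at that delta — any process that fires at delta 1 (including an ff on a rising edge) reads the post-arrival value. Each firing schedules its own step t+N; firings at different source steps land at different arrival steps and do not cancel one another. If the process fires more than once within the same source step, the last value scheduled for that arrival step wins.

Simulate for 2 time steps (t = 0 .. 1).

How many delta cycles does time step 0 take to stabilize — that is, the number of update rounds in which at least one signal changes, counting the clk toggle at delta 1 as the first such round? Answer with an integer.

[bits: s3,s4,s0,clk,s2,s1]
t=0: Δ0=101011 Δ1=101111 Δ2=111111 Δ3=011111 | 3Δ
t=1: Δ0=011111 Δ1=011011 | 1Δ

3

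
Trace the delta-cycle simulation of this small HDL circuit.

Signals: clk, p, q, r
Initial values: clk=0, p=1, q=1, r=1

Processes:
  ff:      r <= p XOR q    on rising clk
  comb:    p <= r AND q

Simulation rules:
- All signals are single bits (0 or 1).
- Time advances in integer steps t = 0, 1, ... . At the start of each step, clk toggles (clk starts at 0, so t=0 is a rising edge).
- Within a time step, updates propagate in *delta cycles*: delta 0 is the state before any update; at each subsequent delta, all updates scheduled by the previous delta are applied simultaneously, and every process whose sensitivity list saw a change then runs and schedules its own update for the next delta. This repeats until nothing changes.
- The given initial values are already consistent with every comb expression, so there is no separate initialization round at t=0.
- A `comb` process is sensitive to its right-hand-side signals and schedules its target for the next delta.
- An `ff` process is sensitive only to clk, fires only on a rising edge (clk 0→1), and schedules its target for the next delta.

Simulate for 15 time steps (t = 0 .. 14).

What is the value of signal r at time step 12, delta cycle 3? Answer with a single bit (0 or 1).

0

[bits: p,r,q,clk]
t=0: Δ0=1110 Δ1=1111 Δ2=1011 Δ3=0011 | 3Δ
t=1: Δ0=0011 Δ1=0010 | 1Δ
t=2: Δ0=0010 Δ1=0011 Δ2=0111 Δ3=1111 | 3Δ
t=3: Δ0=1111 Δ1=1110 | 1Δ
t=4: Δ0=1110 Δ1=1111 Δ2=1011 Δ3=0011 | 3Δ
t=5: Δ0=0011 Δ1=0010 | 1Δ
t=6: Δ0=0010 Δ1=0011 Δ2=0111 Δ3=1111 | 3Δ
t=7: Δ0=1111 Δ1=1110 | 1Δ
t=8: Δ0=1110 Δ1=1111 Δ2=1011 Δ3=0011 | 3Δ
t=9: Δ0=0011 Δ1=0010 | 1Δ
t=10: Δ0=0010 Δ1=0011 Δ2=0111 Δ3=1111 | 3Δ
t=11: Δ0=1111 Δ1=1110 | 1Δ
t=12: Δ0=1110 Δ1=1111 Δ2=1011 Δ3=0011 | 3Δ
t=13: Δ0=0011 Δ1=0010 | 1Δ
t=14: Δ0=0010 Δ1=0011 Δ2=0111 Δ3=1111 | 3Δ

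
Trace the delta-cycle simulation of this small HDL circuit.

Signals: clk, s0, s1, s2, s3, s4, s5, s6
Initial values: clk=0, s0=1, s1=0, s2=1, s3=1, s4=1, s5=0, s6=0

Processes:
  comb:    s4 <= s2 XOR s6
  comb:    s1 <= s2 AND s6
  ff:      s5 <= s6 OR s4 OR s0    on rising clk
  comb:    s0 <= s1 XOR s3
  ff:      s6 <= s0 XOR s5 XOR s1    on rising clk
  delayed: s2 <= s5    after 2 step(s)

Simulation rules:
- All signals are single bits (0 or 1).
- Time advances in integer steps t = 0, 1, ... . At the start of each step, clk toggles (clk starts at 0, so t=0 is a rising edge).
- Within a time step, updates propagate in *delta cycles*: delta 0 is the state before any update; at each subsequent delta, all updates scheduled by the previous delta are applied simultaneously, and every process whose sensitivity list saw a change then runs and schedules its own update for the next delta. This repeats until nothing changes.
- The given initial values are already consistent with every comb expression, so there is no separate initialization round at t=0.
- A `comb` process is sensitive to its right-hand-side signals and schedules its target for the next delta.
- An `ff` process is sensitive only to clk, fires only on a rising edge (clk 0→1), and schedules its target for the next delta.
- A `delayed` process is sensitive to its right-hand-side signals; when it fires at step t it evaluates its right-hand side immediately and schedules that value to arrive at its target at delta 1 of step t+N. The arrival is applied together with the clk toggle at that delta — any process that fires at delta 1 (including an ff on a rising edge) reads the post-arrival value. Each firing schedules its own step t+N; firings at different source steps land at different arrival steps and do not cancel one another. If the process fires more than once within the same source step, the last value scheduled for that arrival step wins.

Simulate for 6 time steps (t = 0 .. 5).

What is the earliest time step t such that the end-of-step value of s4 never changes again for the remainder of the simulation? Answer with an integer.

2

t0.Δ0 s6=0 s0=1 s4=1 s3=1 s1=0 s2=1 s5=0 clk=0
t0.Δ1 s6=0 s0=1 s4=1 s3=1 s1=0 s2=1 s5=0 clk=1
t0.Δ2 s6=1 s0=1 s4=1 s3=1 s1=0 s2=1 s5=1 clk=1
t0.Δ3 s6=1 s0=1 s4=0 s3=1 s1=1 s2=1 s5=1 clk=1
t0.Δ4 s6=1 s0=0 s4=0 s3=1 s1=1 s2=1 s5=1 clk=1
t1.Δ0 s6=1 s0=0 s4=0 s3=1 s1=1 s2=1 s5=1 clk=1
t1.Δ1 s6=1 s0=0 s4=0 s3=1 s1=1 s2=1 s5=1 clk=0
t2.Δ0 s6=1 s0=0 s4=0 s3=1 s1=1 s2=1 s5=1 clk=0
t2.Δ1 s6=1 s0=0 s4=0 s3=1 s1=1 s2=1 s5=1 clk=1
t2.Δ2 s6=0 s0=0 s4=0 s3=1 s1=1 s2=1 s5=1 clk=1
t2.Δ3 s6=0 s0=0 s4=1 s3=1 s1=0 s2=1 s5=1 clk=1
t2.Δ4 s6=0 s0=1 s4=1 s3=1 s1=0 s2=1 s5=1 clk=1
t3.Δ0 s6=0 s0=1 s4=1 s3=1 s1=0 s2=1 s5=1 clk=1
t3.Δ1 s6=0 s0=1 s4=1 s3=1 s1=0 s2=1 s5=1 clk=0
t4.Δ0 s6=0 s0=1 s4=1 s3=1 s1=0 s2=1 s5=1 clk=0
t4.Δ1 s6=0 s0=1 s4=1 s3=1 s1=0 s2=1 s5=1 clk=1
t5.Δ0 s6=0 s0=1 s4=1 s3=1 s1=0 s2=1 s5=1 clk=1
t5.Δ1 s6=0 s0=1 s4=1 s3=1 s1=0 s2=1 s5=1 clk=0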